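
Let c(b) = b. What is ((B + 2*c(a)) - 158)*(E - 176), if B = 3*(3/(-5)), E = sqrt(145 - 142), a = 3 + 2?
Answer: 131824/5 - 749*sqrt(3)/5 ≈ 26105.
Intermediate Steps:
a = 5
E = sqrt(3) ≈ 1.7320
B = -9/5 (B = 3*(3*(-1/5)) = 3*(-3/5) = -9/5 ≈ -1.8000)
((B + 2*c(a)) - 158)*(E - 176) = ((-9/5 + 2*5) - 158)*(sqrt(3) - 176) = ((-9/5 + 10) - 158)*(-176 + sqrt(3)) = (41/5 - 158)*(-176 + sqrt(3)) = -749*(-176 + sqrt(3))/5 = 131824/5 - 749*sqrt(3)/5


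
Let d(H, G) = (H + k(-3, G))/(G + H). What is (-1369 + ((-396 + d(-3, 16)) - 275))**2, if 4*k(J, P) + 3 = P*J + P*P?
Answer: 11212056769/2704 ≈ 4.1465e+6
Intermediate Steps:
k(J, P) = -3/4 + P**2/4 + J*P/4 (k(J, P) = -3/4 + (P*J + P*P)/4 = -3/4 + (J*P + P**2)/4 = -3/4 + (P**2 + J*P)/4 = -3/4 + (P**2/4 + J*P/4) = -3/4 + P**2/4 + J*P/4)
d(H, G) = (-3/4 + H - 3*G/4 + G**2/4)/(G + H) (d(H, G) = (H + (-3/4 + G**2/4 + (1/4)*(-3)*G))/(G + H) = (H + (-3/4 + G**2/4 - 3*G/4))/(G + H) = (H + (-3/4 - 3*G/4 + G**2/4))/(G + H) = (-3/4 + H - 3*G/4 + G**2/4)/(G + H))
(-1369 + ((-396 + d(-3, 16)) - 275))**2 = (-1369 + ((-396 + (-3 + 16**2 - 3*16 + 4*(-3))/(4*(16 - 3))) - 275))**2 = (-1369 + ((-396 + (1/4)*(-3 + 256 - 48 - 12)/13) - 275))**2 = (-1369 + ((-396 + (1/4)*(1/13)*193) - 275))**2 = (-1369 + ((-396 + 193/52) - 275))**2 = (-1369 + (-20399/52 - 275))**2 = (-1369 - 34699/52)**2 = (-105887/52)**2 = 11212056769/2704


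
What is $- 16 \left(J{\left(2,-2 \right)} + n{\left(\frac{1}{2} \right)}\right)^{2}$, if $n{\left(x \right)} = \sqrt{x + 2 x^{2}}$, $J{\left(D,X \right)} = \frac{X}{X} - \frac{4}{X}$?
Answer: $-256$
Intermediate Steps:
$J{\left(D,X \right)} = 1 - \frac{4}{X}$
$- 16 \left(J{\left(2,-2 \right)} + n{\left(\frac{1}{2} \right)}\right)^{2} = - 16 \left(\frac{-4 - 2}{-2} + \sqrt{\frac{1 + \frac{2}{2}}{2}}\right)^{2} = - 16 \left(\left(- \frac{1}{2}\right) \left(-6\right) + \sqrt{\frac{1 + 2 \cdot \frac{1}{2}}{2}}\right)^{2} = - 16 \left(3 + \sqrt{\frac{1 + 1}{2}}\right)^{2} = - 16 \left(3 + \sqrt{\frac{1}{2} \cdot 2}\right)^{2} = - 16 \left(3 + \sqrt{1}\right)^{2} = - 16 \left(3 + 1\right)^{2} = - 16 \cdot 4^{2} = \left(-16\right) 16 = -256$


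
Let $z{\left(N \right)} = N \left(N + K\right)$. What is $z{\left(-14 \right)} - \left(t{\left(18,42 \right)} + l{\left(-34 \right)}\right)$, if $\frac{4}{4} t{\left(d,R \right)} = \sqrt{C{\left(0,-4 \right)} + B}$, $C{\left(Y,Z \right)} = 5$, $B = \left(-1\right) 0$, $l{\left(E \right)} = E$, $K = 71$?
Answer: $-764 - \sqrt{5} \approx -766.24$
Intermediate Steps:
$B = 0$
$z{\left(N \right)} = N \left(71 + N\right)$ ($z{\left(N \right)} = N \left(N + 71\right) = N \left(71 + N\right)$)
$t{\left(d,R \right)} = \sqrt{5}$ ($t{\left(d,R \right)} = \sqrt{5 + 0} = \sqrt{5}$)
$z{\left(-14 \right)} - \left(t{\left(18,42 \right)} + l{\left(-34 \right)}\right) = - 14 \left(71 - 14\right) - \left(\sqrt{5} - 34\right) = \left(-14\right) 57 - \left(-34 + \sqrt{5}\right) = -798 + \left(34 - \sqrt{5}\right) = -764 - \sqrt{5}$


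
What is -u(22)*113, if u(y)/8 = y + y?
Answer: -39776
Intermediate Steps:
u(y) = 16*y (u(y) = 8*(y + y) = 8*(2*y) = 16*y)
-u(22)*113 = -16*22*113 = -352*113 = -1*39776 = -39776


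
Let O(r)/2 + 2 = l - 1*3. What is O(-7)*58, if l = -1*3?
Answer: -928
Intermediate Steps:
l = -3
O(r) = -16 (O(r) = -4 + 2*(-3 - 1*3) = -4 + 2*(-3 - 3) = -4 + 2*(-6) = -4 - 12 = -16)
O(-7)*58 = -16*58 = -928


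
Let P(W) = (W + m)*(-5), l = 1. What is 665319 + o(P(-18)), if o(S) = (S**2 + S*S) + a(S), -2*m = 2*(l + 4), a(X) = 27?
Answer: 691796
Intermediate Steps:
m = -5 (m = -(1 + 4) = -5 ≈ -5.0000)
P(W) = 25 - 5*W (P(W) = (W - 5)*(-5) = (-5 + W)*(-5) = 25 - 5*W)
o(S) = 27 + 2*S**2 (o(S) = (S**2 + S*S) + 27 = (S**2 + S**2) + 27 = 2*S**2 + 27 = 27 + 2*S**2)
665319 + o(P(-18)) = 665319 + (27 + 2*(25 - 5*(-18))**2) = 665319 + (27 + 2*(25 + 90)**2) = 665319 + (27 + 2*115**2) = 665319 + (27 + 2*13225) = 665319 + (27 + 26450) = 665319 + 26477 = 691796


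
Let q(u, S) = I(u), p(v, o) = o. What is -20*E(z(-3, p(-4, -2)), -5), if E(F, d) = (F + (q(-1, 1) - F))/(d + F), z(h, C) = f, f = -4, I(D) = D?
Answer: -20/9 ≈ -2.2222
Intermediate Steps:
q(u, S) = u
z(h, C) = -4
E(F, d) = -1/(F + d) (E(F, d) = (F + (-1 - F))/(d + F) = -1/(F + d))
-20*E(z(-3, p(-4, -2)), -5) = -(-20)/(-4 - 5) = -(-20)/(-9) = -(-20)*(-1)/9 = -20*⅑ = -20/9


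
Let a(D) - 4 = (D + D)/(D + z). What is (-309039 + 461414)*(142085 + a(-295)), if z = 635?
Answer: 736118596625/34 ≈ 2.1651e+10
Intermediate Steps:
a(D) = 4 + 2*D/(635 + D) (a(D) = 4 + (D + D)/(D + 635) = 4 + (2*D)/(635 + D) = 4 + 2*D/(635 + D))
(-309039 + 461414)*(142085 + a(-295)) = (-309039 + 461414)*(142085 + 2*(1270 + 3*(-295))/(635 - 295)) = 152375*(142085 + 2*(1270 - 885)/340) = 152375*(142085 + 2*(1/340)*385) = 152375*(142085 + 77/34) = 152375*(4830967/34) = 736118596625/34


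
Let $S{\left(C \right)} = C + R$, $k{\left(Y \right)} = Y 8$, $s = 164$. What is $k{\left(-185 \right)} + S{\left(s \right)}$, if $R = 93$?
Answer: $-1223$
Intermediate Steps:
$k{\left(Y \right)} = 8 Y$
$S{\left(C \right)} = 93 + C$ ($S{\left(C \right)} = C + 93 = 93 + C$)
$k{\left(-185 \right)} + S{\left(s \right)} = 8 \left(-185\right) + \left(93 + 164\right) = -1480 + 257 = -1223$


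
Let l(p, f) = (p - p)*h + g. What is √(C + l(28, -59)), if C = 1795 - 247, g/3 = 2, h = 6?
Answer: √1554 ≈ 39.421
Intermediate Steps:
g = 6 (g = 3*2 = 6)
l(p, f) = 6 (l(p, f) = (p - p)*6 + 6 = 0*6 + 6 = 0 + 6 = 6)
C = 1548
√(C + l(28, -59)) = √(1548 + 6) = √1554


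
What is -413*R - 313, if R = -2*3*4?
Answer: 9599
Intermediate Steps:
R = -24 (R = -6*4 = -24)
-413*R - 313 = -413*(-24) - 313 = 9912 - 313 = 9599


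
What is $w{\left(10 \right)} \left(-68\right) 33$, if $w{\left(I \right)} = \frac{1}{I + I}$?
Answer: $- \frac{561}{5} \approx -112.2$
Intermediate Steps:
$w{\left(I \right)} = \frac{1}{2 I}$
$w{\left(10 \right)} \left(-68\right) 33 = \frac{1}{2 \cdot 10} \left(-68\right) 33 = \frac{1}{2} \cdot \frac{1}{10} \left(-68\right) 33 = \frac{1}{20} \left(-68\right) 33 = \left(- \frac{17}{5}\right) 33 = - \frac{561}{5}$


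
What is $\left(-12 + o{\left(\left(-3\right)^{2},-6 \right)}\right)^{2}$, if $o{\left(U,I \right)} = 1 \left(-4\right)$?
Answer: $256$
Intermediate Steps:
$o{\left(U,I \right)} = -4$
$\left(-12 + o{\left(\left(-3\right)^{2},-6 \right)}\right)^{2} = \left(-12 - 4\right)^{2} = \left(-16\right)^{2} = 256$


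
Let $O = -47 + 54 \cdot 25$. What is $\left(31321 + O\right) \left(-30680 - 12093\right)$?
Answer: $-1395426352$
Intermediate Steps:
$O = 1303$ ($O = -47 + 1350 = 1303$)
$\left(31321 + O\right) \left(-30680 - 12093\right) = \left(31321 + 1303\right) \left(-30680 - 12093\right) = 32624 \left(-42773\right) = -1395426352$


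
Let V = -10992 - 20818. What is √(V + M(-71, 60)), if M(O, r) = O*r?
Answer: I*√36070 ≈ 189.92*I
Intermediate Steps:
V = -31810
√(V + M(-71, 60)) = √(-31810 - 71*60) = √(-31810 - 4260) = √(-36070) = I*√36070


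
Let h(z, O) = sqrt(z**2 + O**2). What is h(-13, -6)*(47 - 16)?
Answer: 31*sqrt(205) ≈ 443.85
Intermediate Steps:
h(z, O) = sqrt(O**2 + z**2)
h(-13, -6)*(47 - 16) = sqrt((-6)**2 + (-13)**2)*(47 - 16) = sqrt(36 + 169)*31 = sqrt(205)*31 = 31*sqrt(205)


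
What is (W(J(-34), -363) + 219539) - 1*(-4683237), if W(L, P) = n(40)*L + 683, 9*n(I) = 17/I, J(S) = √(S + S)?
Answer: 4903459 + 17*I*√17/180 ≈ 4.9035e+6 + 0.3894*I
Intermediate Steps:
J(S) = √2*√S (J(S) = √(2*S) = √2*√S)
n(I) = 17/(9*I) (n(I) = (17/I)/9 = 17/(9*I))
W(L, P) = 683 + 17*L/360 (W(L, P) = ((17/9)/40)*L + 683 = ((17/9)*(1/40))*L + 683 = 17*L/360 + 683 = 683 + 17*L/360)
(W(J(-34), -363) + 219539) - 1*(-4683237) = ((683 + 17*(√2*√(-34))/360) + 219539) - 1*(-4683237) = ((683 + 17*(√2*(I*√34))/360) + 219539) + 4683237 = ((683 + 17*(2*I*√17)/360) + 219539) + 4683237 = ((683 + 17*I*√17/180) + 219539) + 4683237 = (220222 + 17*I*√17/180) + 4683237 = 4903459 + 17*I*√17/180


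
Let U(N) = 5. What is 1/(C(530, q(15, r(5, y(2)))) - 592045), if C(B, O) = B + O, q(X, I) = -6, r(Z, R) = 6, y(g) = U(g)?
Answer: -1/591521 ≈ -1.6906e-6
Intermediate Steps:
y(g) = 5
1/(C(530, q(15, r(5, y(2)))) - 592045) = 1/((530 - 6) - 592045) = 1/(524 - 592045) = 1/(-591521) = -1/591521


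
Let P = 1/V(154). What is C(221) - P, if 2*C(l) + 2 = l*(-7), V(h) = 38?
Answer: -14716/19 ≈ -774.53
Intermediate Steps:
C(l) = -1 - 7*l/2 (C(l) = -1 + (l*(-7))/2 = -1 + (-7*l)/2 = -1 - 7*l/2)
P = 1/38 ≈ 0.026316
C(221) - P = (-1 - 7/2*221) - 1*1/38 = (-1 - 1547/2) - 1/38 = -1549/2 - 1/38 = -14716/19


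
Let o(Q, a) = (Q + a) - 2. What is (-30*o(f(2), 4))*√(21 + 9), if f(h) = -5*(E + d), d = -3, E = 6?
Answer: 390*√30 ≈ 2136.1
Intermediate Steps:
f(h) = -15 (f(h) = -5*(6 - 3) = -5*3 = -15)
o(Q, a) = -2 + Q + a
(-30*o(f(2), 4))*√(21 + 9) = (-30*(-2 - 15 + 4))*√(21 + 9) = (-30*(-13))*√30 = 390*√30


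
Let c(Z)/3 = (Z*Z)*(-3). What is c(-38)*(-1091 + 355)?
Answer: 9565056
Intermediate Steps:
c(Z) = -9*Z² (c(Z) = 3*((Z*Z)*(-3)) = 3*(Z²*(-3)) = 3*(-3*Z²) = -9*Z²)
c(-38)*(-1091 + 355) = (-9*(-38)²)*(-1091 + 355) = -9*1444*(-736) = -12996*(-736) = 9565056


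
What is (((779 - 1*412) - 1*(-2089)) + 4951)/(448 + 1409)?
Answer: 2469/619 ≈ 3.9887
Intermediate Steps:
(((779 - 1*412) - 1*(-2089)) + 4951)/(448 + 1409) = (((779 - 412) + 2089) + 4951)/1857 = ((367 + 2089) + 4951)*(1/1857) = (2456 + 4951)*(1/1857) = 7407*(1/1857) = 2469/619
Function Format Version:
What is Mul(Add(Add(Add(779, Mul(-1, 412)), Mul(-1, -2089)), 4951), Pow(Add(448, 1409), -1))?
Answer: Rational(2469, 619) ≈ 3.9887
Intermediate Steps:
Mul(Add(Add(Add(779, Mul(-1, 412)), Mul(-1, -2089)), 4951), Pow(Add(448, 1409), -1)) = Mul(Add(Add(Add(779, -412), 2089), 4951), Pow(1857, -1)) = Mul(Add(Add(367, 2089), 4951), Rational(1, 1857)) = Mul(Add(2456, 4951), Rational(1, 1857)) = Mul(7407, Rational(1, 1857)) = Rational(2469, 619)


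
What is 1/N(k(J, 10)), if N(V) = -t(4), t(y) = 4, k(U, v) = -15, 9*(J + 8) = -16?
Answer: -¼ ≈ -0.25000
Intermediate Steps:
J = -88/9 (J = -8 + (⅑)*(-16) = -8 - 16/9 = -88/9 ≈ -9.7778)
N(V) = -4 (N(V) = -1*4 = -4)
1/N(k(J, 10)) = 1/(-4) = -¼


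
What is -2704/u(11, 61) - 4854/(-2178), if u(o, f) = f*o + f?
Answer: -32447/22143 ≈ -1.4653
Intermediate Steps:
u(o, f) = f + f*o
-2704/u(11, 61) - 4854/(-2178) = -2704*1/(61*(1 + 11)) - 4854/(-2178) = -2704/(61*12) - 4854*(-1/2178) = -2704/732 + 809/363 = -2704*1/732 + 809/363 = -676/183 + 809/363 = -32447/22143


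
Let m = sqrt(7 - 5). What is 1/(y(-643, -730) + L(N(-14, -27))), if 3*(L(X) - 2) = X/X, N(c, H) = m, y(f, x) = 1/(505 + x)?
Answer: 225/524 ≈ 0.42939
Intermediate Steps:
m = sqrt(2) ≈ 1.4142
N(c, H) = sqrt(2)
L(X) = 7/3 (L(X) = 2 + (X/X)/3 = 2 + (1/3)*1 = 2 + 1/3 = 7/3)
1/(y(-643, -730) + L(N(-14, -27))) = 1/(1/(505 - 730) + 7/3) = 1/(1/(-225) + 7/3) = 1/(-1/225 + 7/3) = 1/(524/225) = 225/524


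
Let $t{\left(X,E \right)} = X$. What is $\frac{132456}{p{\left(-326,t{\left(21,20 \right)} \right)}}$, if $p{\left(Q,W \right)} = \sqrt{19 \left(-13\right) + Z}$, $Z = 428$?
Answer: $\frac{132456 \sqrt{181}}{181} \approx 9845.4$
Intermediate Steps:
$p{\left(Q,W \right)} = \sqrt{181}$ ($p{\left(Q,W \right)} = \sqrt{19 \left(-13\right) + 428} = \sqrt{-247 + 428} = \sqrt{181}$)
$\frac{132456}{p{\left(-326,t{\left(21,20 \right)} \right)}} = \frac{132456}{\sqrt{181}} = 132456 \frac{\sqrt{181}}{181} = \frac{132456 \sqrt{181}}{181}$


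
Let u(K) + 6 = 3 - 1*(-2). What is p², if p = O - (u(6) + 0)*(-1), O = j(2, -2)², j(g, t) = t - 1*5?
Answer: 2304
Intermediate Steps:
j(g, t) = -5 + t (j(g, t) = t - 5 = -5 + t)
u(K) = -1 (u(K) = -6 + (3 - 1*(-2)) = -6 + (3 + 2) = -6 + 5 = -1)
O = 49 (O = (-5 - 2)² = (-7)² = 49)
p = 48 (p = 49 - (-1 + 0)*(-1) = 49 - (-1)*(-1) = 49 - 1*1 = 49 - 1 = 48)
p² = 48² = 2304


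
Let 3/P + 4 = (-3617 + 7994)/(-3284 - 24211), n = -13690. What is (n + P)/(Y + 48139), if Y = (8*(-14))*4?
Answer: -521876605/1817933229 ≈ -0.28707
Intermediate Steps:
Y = -448 (Y = -112*4 = -448)
P = -27495/38119 (P = 3/(-4 + (-3617 + 7994)/(-3284 - 24211)) = 3/(-4 + 4377/(-27495)) = 3/(-4 + 4377*(-1/27495)) = 3/(-4 - 1459/9165) = 3/(-38119/9165) = 3*(-9165/38119) = -27495/38119 ≈ -0.72129)
(n + P)/(Y + 48139) = (-13690 - 27495/38119)/(-448 + 48139) = -521876605/38119/47691 = -521876605/38119*1/47691 = -521876605/1817933229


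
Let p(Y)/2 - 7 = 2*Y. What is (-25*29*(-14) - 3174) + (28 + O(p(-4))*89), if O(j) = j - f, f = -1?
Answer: 6915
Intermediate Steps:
p(Y) = 14 + 4*Y (p(Y) = 14 + 2*(2*Y) = 14 + 4*Y)
O(j) = 1 + j (O(j) = j - 1*(-1) = j + 1 = 1 + j)
(-25*29*(-14) - 3174) + (28 + O(p(-4))*89) = (-25*29*(-14) - 3174) + (28 + (1 + (14 + 4*(-4)))*89) = (-725*(-14) - 3174) + (28 + (1 + (14 - 16))*89) = (10150 - 3174) + (28 + (1 - 2)*89) = 6976 + (28 - 1*89) = 6976 + (28 - 89) = 6976 - 61 = 6915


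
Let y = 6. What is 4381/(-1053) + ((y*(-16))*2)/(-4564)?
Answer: -380629/92421 ≈ -4.1184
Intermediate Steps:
4381/(-1053) + ((y*(-16))*2)/(-4564) = 4381/(-1053) + ((6*(-16))*2)/(-4564) = 4381*(-1/1053) - 96*2*(-1/4564) = -337/81 - 192*(-1/4564) = -337/81 + 48/1141 = -380629/92421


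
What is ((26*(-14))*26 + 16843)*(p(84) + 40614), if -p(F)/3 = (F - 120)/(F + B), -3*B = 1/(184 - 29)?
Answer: 11705989859034/39059 ≈ 2.9970e+8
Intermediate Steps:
B = -1/465 (B = -1/(3*(184 - 29)) = -⅓/155 = -⅓*1/155 = -1/465 ≈ -0.0021505)
p(F) = -3*(-120 + F)/(-1/465 + F) (p(F) = -3*(F - 120)/(F - 1/465) = -3*(-120 + F)/(-1/465 + F))
((26*(-14))*26 + 16843)*(p(84) + 40614) = ((26*(-14))*26 + 16843)*(1395*(120 - 1*84)/(-1 + 465*84) + 40614) = (-364*26 + 16843)*(1395*(120 - 84)/(-1 + 39060) + 40614) = (-9464 + 16843)*(1395*36/39059 + 40614) = 7379*(1395*(1/39059)*36 + 40614) = 7379*(50220/39059 + 40614) = 7379*(1586392446/39059) = 11705989859034/39059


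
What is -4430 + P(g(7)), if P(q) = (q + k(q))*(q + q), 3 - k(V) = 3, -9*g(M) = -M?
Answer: -358732/81 ≈ -4428.8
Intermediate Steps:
g(M) = M/9 (g(M) = -(-1)*M/9 = M/9)
k(V) = 0 (k(V) = 3 - 1*3 = 3 - 3 = 0)
P(q) = 2*q**2 (P(q) = (q + 0)*(q + q) = q*(2*q) = 2*q**2)
-4430 + P(g(7)) = -4430 + 2*((1/9)*7)**2 = -4430 + 2*(7/9)**2 = -4430 + 2*(49/81) = -4430 + 98/81 = -358732/81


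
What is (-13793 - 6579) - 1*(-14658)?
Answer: -5714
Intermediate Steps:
(-13793 - 6579) - 1*(-14658) = -20372 + 14658 = -5714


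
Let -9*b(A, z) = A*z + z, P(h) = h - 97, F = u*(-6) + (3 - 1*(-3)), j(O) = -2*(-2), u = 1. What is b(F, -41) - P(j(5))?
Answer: 878/9 ≈ 97.556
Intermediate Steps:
j(O) = 4
F = 0 (F = 1*(-6) + (3 - 1*(-3)) = -6 + (3 + 3) = -6 + 6 = 0)
P(h) = -97 + h
b(A, z) = -z/9 - A*z/9 (b(A, z) = -(A*z + z)/9 = -(z + A*z)/9 = -z/9 - A*z/9)
b(F, -41) - P(j(5)) = -⅑*(-41)*(1 + 0) - (-97 + 4) = -⅑*(-41)*1 - 1*(-93) = 41/9 + 93 = 878/9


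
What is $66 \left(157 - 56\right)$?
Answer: $6666$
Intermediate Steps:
$66 \left(157 - 56\right) = 66 \cdot 101 = 6666$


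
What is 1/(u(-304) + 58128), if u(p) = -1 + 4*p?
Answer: 1/56911 ≈ 1.7571e-5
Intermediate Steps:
1/(u(-304) + 58128) = 1/((-1 + 4*(-304)) + 58128) = 1/((-1 - 1216) + 58128) = 1/(-1217 + 58128) = 1/56911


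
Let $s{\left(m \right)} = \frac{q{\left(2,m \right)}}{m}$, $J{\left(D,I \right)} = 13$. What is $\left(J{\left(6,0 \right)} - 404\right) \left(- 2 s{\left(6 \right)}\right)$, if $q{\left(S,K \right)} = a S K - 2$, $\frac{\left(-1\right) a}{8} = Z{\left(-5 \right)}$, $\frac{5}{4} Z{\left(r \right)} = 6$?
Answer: $- \frac{904774}{15} \approx -60318.0$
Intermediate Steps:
$Z{\left(r \right)} = \frac{24}{5}$ ($Z{\left(r \right)} = \frac{4}{5} \cdot 6 = \frac{24}{5}$)
$a = - \frac{192}{5}$ ($a = \left(-8\right) \frac{24}{5} = - \frac{192}{5} \approx -38.4$)
$q{\left(S,K \right)} = -2 - \frac{192 K S}{5}$ ($q{\left(S,K \right)} = - \frac{192 S}{5} K - 2 = - \frac{192 K S}{5} - 2 = -2 - \frac{192 K S}{5}$)
$s{\left(m \right)} = \frac{-2 - \frac{384 m}{5}}{m}$ ($s{\left(m \right)} = \frac{-2 - \frac{192}{5} m 2}{m} = \frac{-2 - \frac{384 m}{5}}{m}$)
$\left(J{\left(6,0 \right)} - 404\right) \left(- 2 s{\left(6 \right)}\right) = \left(13 - 404\right) \left(- 2 \left(- \frac{384}{5} - \frac{2}{6}\right)\right) = - 391 \left(- 2 \left(- \frac{384}{5} - \frac{1}{3}\right)\right) = - 391 \left(\left(-2\right) \left(- \frac{1157}{15}\right)\right) = \left(-391\right) \frac{2314}{15} = - \frac{904774}{15}$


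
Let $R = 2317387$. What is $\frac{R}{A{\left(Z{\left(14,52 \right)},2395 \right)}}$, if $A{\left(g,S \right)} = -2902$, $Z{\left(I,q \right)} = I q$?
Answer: $- \frac{2317387}{2902} \approx -798.55$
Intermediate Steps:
$\frac{R}{A{\left(Z{\left(14,52 \right)},2395 \right)}} = \frac{2317387}{-2902} = 2317387 \left(- \frac{1}{2902}\right) = - \frac{2317387}{2902}$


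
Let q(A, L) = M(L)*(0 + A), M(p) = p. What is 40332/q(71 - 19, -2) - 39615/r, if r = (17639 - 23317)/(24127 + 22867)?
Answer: 24173049393/73814 ≈ 3.2749e+5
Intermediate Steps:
q(A, L) = A*L (q(A, L) = L*(0 + A) = L*A = A*L)
r = -2839/23497 (r = -5678/46994 = -5678*1/46994 = -2839/23497 ≈ -0.12082)
40332/q(71 - 19, -2) - 39615/r = 40332/(((71 - 19)*(-2))) - 39615/(-2839/23497) = 40332/((52*(-2))) - 39615*(-23497/2839) = 40332/(-104) + 930833655/2839 = 40332*(-1/104) + 930833655/2839 = -10083/26 + 930833655/2839 = 24173049393/73814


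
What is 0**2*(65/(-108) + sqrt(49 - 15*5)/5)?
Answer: 0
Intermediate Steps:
0**2*(65/(-108) + sqrt(49 - 15*5)/5) = 0*(65*(-1/108) + sqrt(49 - 75)*(1/5)) = 0*(-65/108 + sqrt(-26)*(1/5)) = 0*(-65/108 + (I*sqrt(26))*(1/5)) = 0*(-65/108 + I*sqrt(26)/5) = 0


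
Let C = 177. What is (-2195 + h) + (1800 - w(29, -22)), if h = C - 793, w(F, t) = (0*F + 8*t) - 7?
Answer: -828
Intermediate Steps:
w(F, t) = -7 + 8*t (w(F, t) = (0 + 8*t) - 7 = 8*t - 7 = -7 + 8*t)
h = -616 (h = 177 - 793 = -616)
(-2195 + h) + (1800 - w(29, -22)) = (-2195 - 616) + (1800 - (-7 + 8*(-22))) = -2811 + (1800 - (-7 - 176)) = -2811 + (1800 - 1*(-183)) = -2811 + (1800 + 183) = -2811 + 1983 = -828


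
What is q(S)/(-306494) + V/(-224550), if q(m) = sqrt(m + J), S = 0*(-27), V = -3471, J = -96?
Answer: 1157/74850 - 2*I*sqrt(6)/153247 ≈ 0.015458 - 3.1968e-5*I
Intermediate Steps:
S = 0
q(m) = sqrt(-96 + m) (q(m) = sqrt(m - 96) = sqrt(-96 + m))
q(S)/(-306494) + V/(-224550) = sqrt(-96 + 0)/(-306494) - 3471/(-224550) = sqrt(-96)*(-1/306494) - 3471*(-1/224550) = (4*I*sqrt(6))*(-1/306494) + 1157/74850 = -2*I*sqrt(6)/153247 + 1157/74850 = 1157/74850 - 2*I*sqrt(6)/153247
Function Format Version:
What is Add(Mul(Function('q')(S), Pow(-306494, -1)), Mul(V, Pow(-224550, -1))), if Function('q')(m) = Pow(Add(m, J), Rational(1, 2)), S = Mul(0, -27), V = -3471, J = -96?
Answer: Add(Rational(1157, 74850), Mul(Rational(-2, 153247), I, Pow(6, Rational(1, 2)))) ≈ Add(0.015458, Mul(-3.1968e-5, I))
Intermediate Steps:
S = 0
Function('q')(m) = Pow(Add(-96, m), Rational(1, 2)) (Function('q')(m) = Pow(Add(m, -96), Rational(1, 2)) = Pow(Add(-96, m), Rational(1, 2)))
Add(Mul(Function('q')(S), Pow(-306494, -1)), Mul(V, Pow(-224550, -1))) = Add(Mul(Pow(Add(-96, 0), Rational(1, 2)), Pow(-306494, -1)), Mul(-3471, Pow(-224550, -1))) = Add(Mul(Pow(-96, Rational(1, 2)), Rational(-1, 306494)), Mul(-3471, Rational(-1, 224550))) = Add(Mul(Mul(4, I, Pow(6, Rational(1, 2))), Rational(-1, 306494)), Rational(1157, 74850)) = Add(Mul(Rational(-2, 153247), I, Pow(6, Rational(1, 2))), Rational(1157, 74850)) = Add(Rational(1157, 74850), Mul(Rational(-2, 153247), I, Pow(6, Rational(1, 2))))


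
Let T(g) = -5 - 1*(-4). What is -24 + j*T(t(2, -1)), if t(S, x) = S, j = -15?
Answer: -9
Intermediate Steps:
T(g) = -1 (T(g) = -5 + 4 = -1)
-24 + j*T(t(2, -1)) = -24 - 15*(-1) = -24 + 15 = -9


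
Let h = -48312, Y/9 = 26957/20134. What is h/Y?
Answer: -108079312/26957 ≈ -4009.3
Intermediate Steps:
Y = 242613/20134 (Y = 9*(26957/20134) = 242613/20134 ≈ 12.050)
h/Y = -48312/242613/20134 = -48312*20134/242613 = -108079312/26957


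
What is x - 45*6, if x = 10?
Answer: -260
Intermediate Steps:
x - 45*6 = 10 - 45*6 = 10 - 270 = -260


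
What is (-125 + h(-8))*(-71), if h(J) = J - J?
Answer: 8875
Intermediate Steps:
h(J) = 0
(-125 + h(-8))*(-71) = (-125 + 0)*(-71) = -125*(-71) = 8875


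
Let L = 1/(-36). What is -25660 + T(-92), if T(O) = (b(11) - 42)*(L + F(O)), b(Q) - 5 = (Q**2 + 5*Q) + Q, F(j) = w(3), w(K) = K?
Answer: -151285/6 ≈ -25214.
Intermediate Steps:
F(j) = 3
b(Q) = 5 + Q**2 + 6*Q (b(Q) = 5 + ((Q**2 + 5*Q) + Q) = 5 + (Q**2 + 6*Q) = 5 + Q**2 + 6*Q)
L = -1/36 ≈ -0.027778
T(O) = 2675/6 (T(O) = ((5 + 11**2 + 6*11) - 42)*(-1/36 + 3) = ((5 + 121 + 66) - 42)*(107/36) = (192 - 42)*(107/36) = 150*(107/36) = 2675/6)
-25660 + T(-92) = -25660 + 2675/6 = -151285/6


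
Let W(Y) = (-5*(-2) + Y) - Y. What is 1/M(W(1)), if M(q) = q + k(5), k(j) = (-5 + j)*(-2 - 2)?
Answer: ⅒ ≈ 0.10000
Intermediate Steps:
k(j) = 20 - 4*j (k(j) = (-5 + j)*(-4) = 20 - 4*j)
W(Y) = 10 (W(Y) = (10 + Y) - Y = 10)
M(q) = q (M(q) = q + (20 - 4*5) = q + (20 - 20) = q + 0 = q)
1/M(W(1)) = 1/10 = ⅒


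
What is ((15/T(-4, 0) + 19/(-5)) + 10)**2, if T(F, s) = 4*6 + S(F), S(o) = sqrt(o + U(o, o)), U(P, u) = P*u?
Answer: 10331671/220900 - 1607*sqrt(3)/2209 ≈ 45.511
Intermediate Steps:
S(o) = sqrt(o + o**2) (S(o) = sqrt(o + o*o) = sqrt(o + o**2))
T(F, s) = 24 + sqrt(F*(1 + F)) (T(F, s) = 4*6 + sqrt(F*(1 + F)) = 24 + sqrt(F*(1 + F)))
((15/T(-4, 0) + 19/(-5)) + 10)**2 = ((15/(24 + sqrt(-4*(1 - 4))) + 19/(-5)) + 10)**2 = ((15/(24 + sqrt(-4*(-3))) + 19*(-1/5)) + 10)**2 = ((15/(24 + sqrt(12)) - 19/5) + 10)**2 = ((15/(24 + 2*sqrt(3)) - 19/5) + 10)**2 = ((-19/5 + 15/(24 + 2*sqrt(3))) + 10)**2 = (31/5 + 15/(24 + 2*sqrt(3)))**2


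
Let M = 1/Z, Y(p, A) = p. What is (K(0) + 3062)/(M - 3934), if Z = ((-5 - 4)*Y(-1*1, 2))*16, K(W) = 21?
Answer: -443952/566495 ≈ -0.78368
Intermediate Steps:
Z = 144 (Z = ((-5 - 4)*(-1*1))*16 = -9*(-1)*16 = 9*16 = 144)
M = 1/144 ≈ 0.0069444
(K(0) + 3062)/(M - 3934) = (21 + 3062)/(1/144 - 3934) = 3083/(-566495/144) = 3083*(-144/566495) = -443952/566495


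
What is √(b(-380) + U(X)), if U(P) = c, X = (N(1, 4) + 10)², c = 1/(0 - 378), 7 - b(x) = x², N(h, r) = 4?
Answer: I*√2292383310/126 ≈ 379.99*I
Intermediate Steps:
b(x) = 7 - x²
c = -1/378 (c = 1/(-378) = -1/378 ≈ -0.0026455)
X = 196 (X = (4 + 10)² = 14² = 196)
U(P) = -1/378
√(b(-380) + U(X)) = √((7 - 1*(-380)²) - 1/378) = √((7 - 1*144400) - 1/378) = √((7 - 144400) - 1/378) = √(-144393 - 1/378) = √(-54580555/378) = I*√2292383310/126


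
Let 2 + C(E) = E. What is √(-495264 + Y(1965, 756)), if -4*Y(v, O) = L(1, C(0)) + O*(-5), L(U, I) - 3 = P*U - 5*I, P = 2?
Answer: 9*I*√24411/2 ≈ 703.08*I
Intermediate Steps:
C(E) = -2 + E
L(U, I) = 3 - 5*I + 2*U (L(U, I) = 3 + (2*U - 5*I) = 3 + (-5*I + 2*U) = 3 - 5*I + 2*U)
Y(v, O) = -15/4 + 5*O/4 (Y(v, O) = -((3 - 5*(-2 + 0) + 2*1) + O*(-5))/4 = -((3 - 5*(-2) + 2) - 5*O)/4 = -((3 + 10 + 2) - 5*O)/4 = -(15 - 5*O)/4 = -15/4 + 5*O/4)
√(-495264 + Y(1965, 756)) = √(-495264 + (-15/4 + (5/4)*756)) = √(-495264 + (-15/4 + 945)) = √(-495264 + 3765/4) = √(-1977291/4) = 9*I*√24411/2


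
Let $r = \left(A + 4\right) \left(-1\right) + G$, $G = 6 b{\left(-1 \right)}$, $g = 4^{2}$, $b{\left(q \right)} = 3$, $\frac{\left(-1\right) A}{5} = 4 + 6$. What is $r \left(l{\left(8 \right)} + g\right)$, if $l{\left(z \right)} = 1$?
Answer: $1088$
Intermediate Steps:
$A = -50$ ($A = - 5 \left(4 + 6\right) = \left(-5\right) 10 = -50$)
$g = 16$
$G = 18$ ($G = 6 \cdot 3 = 18$)
$r = 64$ ($r = \left(-50 + 4\right) \left(-1\right) + 18 = \left(-46\right) \left(-1\right) + 18 = 46 + 18 = 64$)
$r \left(l{\left(8 \right)} + g\right) = 64 \left(1 + 16\right) = 64 \cdot 17 = 1088$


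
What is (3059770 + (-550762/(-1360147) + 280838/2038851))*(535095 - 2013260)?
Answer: -12542471144654054088644770/2773137071097 ≈ -4.5228e+12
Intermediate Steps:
(3059770 + (-550762/(-1360147) + 280838/2038851))*(535095 - 2013260) = (3059770 + (-550762*(-1/1360147) + 280838*(1/2038851)))*(-1478165) = (3059770 + (550762/1360147 + 280838/2038851))*(-1478165) = (3059770 + 1504902617648/2773137071097)*(-1478165) = (8485163120933085338/2773137071097)*(-1478165) = -12542471144654054088644770/2773137071097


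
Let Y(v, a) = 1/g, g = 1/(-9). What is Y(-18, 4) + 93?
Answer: 84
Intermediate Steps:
g = -⅑ ≈ -0.11111
Y(v, a) = -9 (Y(v, a) = 1/(-⅑) = -9)
Y(-18, 4) + 93 = -9 + 93 = 84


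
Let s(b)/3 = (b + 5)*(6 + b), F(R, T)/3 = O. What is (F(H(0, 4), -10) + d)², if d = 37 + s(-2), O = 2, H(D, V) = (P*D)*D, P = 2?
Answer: 6241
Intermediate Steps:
H(D, V) = 2*D² (H(D, V) = (2*D)*D = 2*D²)
F(R, T) = 6 (F(R, T) = 3*2 = 6)
s(b) = 3*(5 + b)*(6 + b) (s(b) = 3*((b + 5)*(6 + b)) = 3*((5 + b)*(6 + b)) = 3*(5 + b)*(6 + b))
d = 73 (d = 37 + (90 + 3*(-2)² + 33*(-2)) = 37 + (90 + 3*4 - 66) = 37 + (90 + 12 - 66) = 37 + 36 = 73)
(F(H(0, 4), -10) + d)² = (6 + 73)² = 79² = 6241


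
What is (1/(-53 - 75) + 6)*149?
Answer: 114283/128 ≈ 892.84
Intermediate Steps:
(1/(-53 - 75) + 6)*149 = (1/(-128) + 6)*149 = (-1/128 + 6)*149 = (767/128)*149 = 114283/128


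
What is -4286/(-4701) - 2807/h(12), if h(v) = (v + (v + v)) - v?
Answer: -4364281/37608 ≈ -116.05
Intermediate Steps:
h(v) = 2*v (h(v) = (v + 2*v) - v = 3*v - v = 2*v)
-4286/(-4701) - 2807/h(12) = -4286/(-4701) - 2807/(2*12) = -4286*(-1/4701) - 2807/24 = 4286/4701 - 2807*1/24 = 4286/4701 - 2807/24 = -4364281/37608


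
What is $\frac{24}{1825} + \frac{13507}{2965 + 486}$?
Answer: $\frac{24733099}{6298075} \approx 3.9271$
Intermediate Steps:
$\frac{24}{1825} + \frac{13507}{2965 + 486} = 24 \cdot \frac{1}{1825} + \frac{13507}{3451} = \frac{24}{1825} + 13507 \cdot \frac{1}{3451} = \frac{24}{1825} + \frac{13507}{3451} = \frac{24733099}{6298075}$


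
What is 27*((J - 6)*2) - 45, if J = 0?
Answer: -369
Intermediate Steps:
27*((J - 6)*2) - 45 = 27*((0 - 6)*2) - 45 = 27*(-6*2) - 45 = 27*(-12) - 45 = -324 - 45 = -369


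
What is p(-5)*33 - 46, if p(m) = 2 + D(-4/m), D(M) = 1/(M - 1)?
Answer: -145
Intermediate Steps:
D(M) = 1/(-1 + M)
p(m) = 2 + 1/(-1 - 4/m)
p(-5)*33 - 46 = ((8 - 5)/(4 - 5))*33 - 46 = (3/(-1))*33 - 46 = -1*3*33 - 46 = -3*33 - 46 = -99 - 46 = -145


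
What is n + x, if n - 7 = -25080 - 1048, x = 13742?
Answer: -12379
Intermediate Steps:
n = -26121 (n = 7 + (-25080 - 1048) = 7 - 26128 = -26121)
n + x = -26121 + 13742 = -12379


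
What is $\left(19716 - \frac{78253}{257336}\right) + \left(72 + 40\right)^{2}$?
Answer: $\frac{8301581107}{257336} \approx 32260.0$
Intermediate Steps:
$\left(19716 - \frac{78253}{257336}\right) + \left(72 + 40\right)^{2} = \left(19716 - \frac{78253}{257336}\right) + 112^{2} = \left(19716 - \frac{78253}{257336}\right) + 12544 = \frac{5073558323}{257336} + 12544 = \frac{8301581107}{257336}$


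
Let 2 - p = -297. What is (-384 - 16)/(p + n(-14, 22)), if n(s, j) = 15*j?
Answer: -400/629 ≈ -0.63593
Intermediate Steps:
p = 299 (p = 2 - 1*(-297) = 2 + 297 = 299)
(-384 - 16)/(p + n(-14, 22)) = (-384 - 16)/(299 + 15*22) = -400/(299 + 330) = -400/629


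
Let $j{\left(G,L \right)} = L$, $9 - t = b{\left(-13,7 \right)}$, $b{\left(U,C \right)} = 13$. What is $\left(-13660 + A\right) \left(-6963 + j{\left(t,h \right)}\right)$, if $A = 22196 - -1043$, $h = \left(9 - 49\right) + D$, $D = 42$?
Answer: $-66679419$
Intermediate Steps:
$t = -4$ ($t = 9 - 13 = -4$)
$h = 2$ ($h = \left(9 - 49\right) + 42 = -40 + 42 = 2$)
$A = 23239$ ($A = 22196 + 1043 = 23239$)
$\left(-13660 + A\right) \left(-6963 + j{\left(t,h \right)}\right) = \left(-13660 + 23239\right) \left(-6963 + 2\right) = 9579 \left(-6961\right) = -66679419$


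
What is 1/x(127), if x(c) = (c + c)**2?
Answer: 1/64516 ≈ 1.5500e-5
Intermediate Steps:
x(c) = 4*c**2 (x(c) = (2*c)**2 = 4*c**2)
1/x(127) = 1/(4*127**2) = 1/(4*16129) = 1/64516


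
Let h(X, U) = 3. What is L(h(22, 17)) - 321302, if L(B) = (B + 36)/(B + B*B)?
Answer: -1285195/4 ≈ -3.2130e+5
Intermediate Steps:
L(B) = (36 + B)/(B + B²)
L(h(22, 17)) - 321302 = (36 + 3)/(3*(1 + 3)) - 321302 = (⅓)*39/4 - 321302 = (⅓)*(¼)*39 - 321302 = 13/4 - 321302 = -1285195/4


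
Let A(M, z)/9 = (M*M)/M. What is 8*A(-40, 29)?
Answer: -2880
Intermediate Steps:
A(M, z) = 9*M (A(M, z) = 9*((M*M)/M) = 9*(M²/M) = 9*M)
8*A(-40, 29) = 8*(9*(-40)) = 8*(-360) = -2880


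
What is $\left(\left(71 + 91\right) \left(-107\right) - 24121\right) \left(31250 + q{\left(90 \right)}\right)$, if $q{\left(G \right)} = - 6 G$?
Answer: $-1273083050$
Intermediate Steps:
$\left(\left(71 + 91\right) \left(-107\right) - 24121\right) \left(31250 + q{\left(90 \right)}\right) = \left(\left(71 + 91\right) \left(-107\right) - 24121\right) \left(31250 - 540\right) = \left(162 \left(-107\right) - 24121\right) \left(31250 - 540\right) = \left(-17334 - 24121\right) 30710 = \left(-41455\right) 30710 = -1273083050$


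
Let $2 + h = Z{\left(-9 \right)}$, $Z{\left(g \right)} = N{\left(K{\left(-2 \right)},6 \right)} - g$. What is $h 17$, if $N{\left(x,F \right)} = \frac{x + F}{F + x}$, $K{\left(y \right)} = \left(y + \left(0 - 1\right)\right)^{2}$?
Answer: $136$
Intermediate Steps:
$K{\left(y \right)} = \left(-1 + y\right)^{2}$ ($K{\left(y \right)} = \left(y + \left(0 - 1\right)\right)^{2} = \left(y - 1\right)^{2} = \left(-1 + y\right)^{2}$)
$N{\left(x,F \right)} = 1$ ($N{\left(x,F \right)} = \frac{F + x}{F + x} = 1$)
$Z{\left(g \right)} = 1 - g$
$h = 8$ ($h = -2 + \left(1 - -9\right) = -2 + \left(1 + 9\right) = -2 + 10 = 8$)
$h 17 = 8 \cdot 17 = 136$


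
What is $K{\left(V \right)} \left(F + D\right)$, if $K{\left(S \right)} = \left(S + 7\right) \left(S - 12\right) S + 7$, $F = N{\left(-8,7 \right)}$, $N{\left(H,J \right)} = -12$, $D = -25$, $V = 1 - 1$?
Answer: $-259$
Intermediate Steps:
$V = 0$
$F = -12$
$K{\left(S \right)} = 7 + S \left(-12 + S\right) \left(7 + S\right)$ ($K{\left(S \right)} = \left(7 + S\right) \left(-12 + S\right) S + 7 = \left(-12 + S\right) \left(7 + S\right) S + 7 = S \left(-12 + S\right) \left(7 + S\right) + 7 = 7 + S \left(-12 + S\right) \left(7 + S\right)$)
$K{\left(V \right)} \left(F + D\right) = \left(7 + 0^{3} - 0 - 5 \cdot 0^{2}\right) \left(-12 - 25\right) = \left(7 + 0 + 0 - 0\right) \left(-37\right) = \left(7 + 0 + 0 + 0\right) \left(-37\right) = 7 \left(-37\right) = -259$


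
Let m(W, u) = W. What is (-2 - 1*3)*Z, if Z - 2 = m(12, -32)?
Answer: -70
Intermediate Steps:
Z = 14 (Z = 2 + 12 = 14)
(-2 - 1*3)*Z = (-2 - 1*3)*14 = (-2 - 3)*14 = -5*14 = -70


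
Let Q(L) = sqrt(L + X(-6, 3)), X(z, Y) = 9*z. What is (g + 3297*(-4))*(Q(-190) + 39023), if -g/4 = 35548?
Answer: -6063393740 - 310760*I*sqrt(61) ≈ -6.0634e+9 - 2.4271e+6*I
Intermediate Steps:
g = -142192 (g = -4*35548 = -142192)
Q(L) = sqrt(-54 + L) (Q(L) = sqrt(L + 9*(-6)) = sqrt(L - 54) = sqrt(-54 + L))
(g + 3297*(-4))*(Q(-190) + 39023) = (-142192 + 3297*(-4))*(sqrt(-54 - 190) + 39023) = (-142192 - 13188)*(sqrt(-244) + 39023) = -155380*(2*I*sqrt(61) + 39023) = -155380*(39023 + 2*I*sqrt(61)) = -6063393740 - 310760*I*sqrt(61)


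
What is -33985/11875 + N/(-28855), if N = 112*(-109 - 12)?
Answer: -32788287/13706125 ≈ -2.3922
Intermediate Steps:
N = -13552 (N = 112*(-121) = -13552)
-33985/11875 + N/(-28855) = -33985/11875 - 13552/(-28855) = -33985*1/11875 - 13552*(-1/28855) = -6797/2375 + 13552/28855 = -32788287/13706125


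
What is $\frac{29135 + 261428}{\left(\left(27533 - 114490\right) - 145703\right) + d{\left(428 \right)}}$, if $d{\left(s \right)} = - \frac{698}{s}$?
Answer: $- \frac{62180482}{49789589} \approx -1.2489$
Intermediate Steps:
$\frac{29135 + 261428}{\left(\left(27533 - 114490\right) - 145703\right) + d{\left(428 \right)}} = \frac{29135 + 261428}{\left(\left(27533 - 114490\right) - 145703\right) - \frac{698}{428}} = \frac{290563}{\left(-86957 - 145703\right) - \frac{349}{214}} = \frac{290563}{-232660 - \frac{349}{214}} = \frac{290563}{- \frac{49789589}{214}} = 290563 \left(- \frac{214}{49789589}\right) = - \frac{62180482}{49789589}$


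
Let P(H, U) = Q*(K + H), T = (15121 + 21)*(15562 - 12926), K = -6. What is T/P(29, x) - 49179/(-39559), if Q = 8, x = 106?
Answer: 15182493436/69989 ≈ 2.1693e+5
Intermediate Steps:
T = 39914312 (T = 15142*2636 = 39914312)
P(H, U) = -48 + 8*H (P(H, U) = 8*(-6 + H) = -48 + 8*H)
T/P(29, x) - 49179/(-39559) = 39914312/(-48 + 8*29) - 49179/(-39559) = 39914312/(-48 + 232) - 49179*(-1/39559) = 39914312/184 + 3783/3043 = 39914312*(1/184) + 3783/3043 = 4989289/23 + 3783/3043 = 15182493436/69989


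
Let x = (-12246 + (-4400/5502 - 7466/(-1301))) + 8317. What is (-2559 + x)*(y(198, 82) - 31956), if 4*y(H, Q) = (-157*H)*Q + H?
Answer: 5175625946351893/1193017 ≈ 4.3383e+9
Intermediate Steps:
y(H, Q) = H/4 - 157*H*Q/4 (y(H, Q) = ((-157*H)*Q + H)/4 = (-157*H*Q + H)/4 = (H - 157*H*Q)/4 = H/4 - 157*H*Q/4)
x = -14044414613/3579051 (x = (-12246 + (-4400*1/5502 - 7466*(-1/1301))) + 8317 = (-12246 + (-2200/2751 + 7466/1301)) + 8317 = (-12246 + 17676766/3579051) + 8317 = -43811381780/3579051 + 8317 = -14044414613/3579051 ≈ -3924.1)
(-2559 + x)*(y(198, 82) - 31956) = (-2559 - 14044414613/3579051)*((¼)*198*(1 - 157*82) - 31956) = -23203206122*((¼)*198*(1 - 12874) - 31956)/3579051 = -23203206122*((¼)*198*(-12873) - 31956)/3579051 = -23203206122*(-1274427/2 - 31956)/3579051 = -23203206122/3579051*(-1338339/2) = 5175625946351893/1193017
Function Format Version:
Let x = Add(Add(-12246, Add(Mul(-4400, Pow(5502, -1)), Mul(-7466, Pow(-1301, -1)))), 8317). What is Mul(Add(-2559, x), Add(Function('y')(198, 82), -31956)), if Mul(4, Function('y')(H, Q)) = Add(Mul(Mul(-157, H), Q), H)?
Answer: Rational(5175625946351893, 1193017) ≈ 4.3383e+9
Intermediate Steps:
Function('y')(H, Q) = Add(Mul(Rational(1, 4), H), Mul(Rational(-157, 4), H, Q)) (Function('y')(H, Q) = Mul(Rational(1, 4), Add(Mul(Mul(-157, H), Q), H)) = Mul(Rational(1, 4), Add(Mul(-157, H, Q), H)) = Mul(Rational(1, 4), Add(H, Mul(-157, H, Q))) = Add(Mul(Rational(1, 4), H), Mul(Rational(-157, 4), H, Q)))
x = Rational(-14044414613, 3579051) (x = Add(Add(-12246, Add(Mul(-4400, Rational(1, 5502)), Mul(-7466, Rational(-1, 1301)))), 8317) = Add(Add(-12246, Add(Rational(-2200, 2751), Rational(7466, 1301))), 8317) = Add(Add(-12246, Rational(17676766, 3579051)), 8317) = Add(Rational(-43811381780, 3579051), 8317) = Rational(-14044414613, 3579051) ≈ -3924.1)
Mul(Add(-2559, x), Add(Function('y')(198, 82), -31956)) = Mul(Add(-2559, Rational(-14044414613, 3579051)), Add(Mul(Rational(1, 4), 198, Add(1, Mul(-157, 82))), -31956)) = Mul(Rational(-23203206122, 3579051), Add(Mul(Rational(1, 4), 198, Add(1, -12874)), -31956)) = Mul(Rational(-23203206122, 3579051), Add(Mul(Rational(1, 4), 198, -12873), -31956)) = Mul(Rational(-23203206122, 3579051), Add(Rational(-1274427, 2), -31956)) = Mul(Rational(-23203206122, 3579051), Rational(-1338339, 2)) = Rational(5175625946351893, 1193017)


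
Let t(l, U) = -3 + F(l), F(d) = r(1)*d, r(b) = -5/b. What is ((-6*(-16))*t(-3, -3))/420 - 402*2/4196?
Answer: 93669/36715 ≈ 2.5512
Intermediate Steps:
F(d) = -5*d (F(d) = (-5/1)*d = (-5*1)*d = -5*d)
t(l, U) = -3 - 5*l
((-6*(-16))*t(-3, -3))/420 - 402*2/4196 = ((-6*(-16))*(-3 - 5*(-3)))/420 - 402*2/4196 = (96*(-3 + 15))*(1/420) - 804*1/4196 = (96*12)*(1/420) - 201/1049 = 1152*(1/420) - 201/1049 = 96/35 - 201/1049 = 93669/36715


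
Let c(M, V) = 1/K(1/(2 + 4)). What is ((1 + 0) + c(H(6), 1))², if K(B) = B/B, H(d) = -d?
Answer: 4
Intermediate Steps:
K(B) = 1
c(M, V) = 1 (c(M, V) = 1/1 = 1)
((1 + 0) + c(H(6), 1))² = ((1 + 0) + 1)² = (1 + 1)² = 2² = 4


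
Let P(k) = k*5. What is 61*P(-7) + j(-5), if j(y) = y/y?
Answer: -2134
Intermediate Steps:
P(k) = 5*k
j(y) = 1
61*P(-7) + j(-5) = 61*(5*(-7)) + 1 = 61*(-35) + 1 = -2135 + 1 = -2134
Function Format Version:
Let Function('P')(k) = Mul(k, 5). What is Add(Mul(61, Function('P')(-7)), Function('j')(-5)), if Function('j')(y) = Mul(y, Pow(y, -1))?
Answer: -2134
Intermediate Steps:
Function('P')(k) = Mul(5, k)
Function('j')(y) = 1
Add(Mul(61, Function('P')(-7)), Function('j')(-5)) = Add(Mul(61, Mul(5, -7)), 1) = Add(Mul(61, -35), 1) = Add(-2135, 1) = -2134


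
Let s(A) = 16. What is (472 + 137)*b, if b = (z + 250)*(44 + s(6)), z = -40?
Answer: 7673400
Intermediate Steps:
b = 12600 (b = (-40 + 250)*(44 + 16) = 210*60 = 12600)
(472 + 137)*b = (472 + 137)*12600 = 609*12600 = 7673400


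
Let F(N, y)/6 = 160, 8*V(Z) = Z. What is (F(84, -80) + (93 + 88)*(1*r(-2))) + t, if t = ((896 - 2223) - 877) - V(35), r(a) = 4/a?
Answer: -12883/8 ≈ -1610.4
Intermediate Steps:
V(Z) = Z/8
F(N, y) = 960 (F(N, y) = 6*160 = 960)
t = -17667/8 (t = ((896 - 2223) - 877) - 35/8 = (-1327 - 877) - 1*35/8 = -2204 - 35/8 = -17667/8 ≈ -2208.4)
(F(84, -80) + (93 + 88)*(1*r(-2))) + t = (960 + (93 + 88)*(1*(4/(-2)))) - 17667/8 = (960 + 181*(1*(4*(-½)))) - 17667/8 = (960 + 181*(1*(-2))) - 17667/8 = (960 + 181*(-2)) - 17667/8 = (960 - 362) - 17667/8 = 598 - 17667/8 = -12883/8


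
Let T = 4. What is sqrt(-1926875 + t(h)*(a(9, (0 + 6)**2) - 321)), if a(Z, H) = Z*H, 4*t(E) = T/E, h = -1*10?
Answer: I*sqrt(192687530)/10 ≈ 1388.1*I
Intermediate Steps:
h = -10
t(E) = 1/E (t(E) = (4/E)/4 = 1/E)
a(Z, H) = H*Z
sqrt(-1926875 + t(h)*(a(9, (0 + 6)**2) - 321)) = sqrt(-1926875 + ((0 + 6)**2*9 - 321)/(-10)) = sqrt(-1926875 - (6**2*9 - 321)/10) = sqrt(-1926875 - (36*9 - 321)/10) = sqrt(-1926875 - (324 - 321)/10) = sqrt(-1926875 - 1/10*3) = sqrt(-1926875 - 3/10) = sqrt(-19268753/10) = I*sqrt(192687530)/10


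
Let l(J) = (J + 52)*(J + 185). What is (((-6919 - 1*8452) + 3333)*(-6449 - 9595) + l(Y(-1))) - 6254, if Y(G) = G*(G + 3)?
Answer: 193140568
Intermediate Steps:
Y(G) = G*(3 + G)
l(J) = (52 + J)*(185 + J)
(((-6919 - 1*8452) + 3333)*(-6449 - 9595) + l(Y(-1))) - 6254 = (((-6919 - 1*8452) + 3333)*(-6449 - 9595) + (9620 + (-(3 - 1))**2 + 237*(-(3 - 1)))) - 6254 = (((-6919 - 8452) + 3333)*(-16044) + (9620 + (-1*2)**2 + 237*(-1*2))) - 6254 = ((-15371 + 3333)*(-16044) + (9620 + (-2)**2 + 237*(-2))) - 6254 = (-12038*(-16044) + (9620 + 4 - 474)) - 6254 = (193137672 + 9150) - 6254 = 193146822 - 6254 = 193140568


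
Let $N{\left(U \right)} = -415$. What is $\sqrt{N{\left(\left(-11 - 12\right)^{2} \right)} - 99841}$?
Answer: $4 i \sqrt{6266} \approx 316.63 i$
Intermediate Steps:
$\sqrt{N{\left(\left(-11 - 12\right)^{2} \right)} - 99841} = \sqrt{-415 - 99841} = \sqrt{-100256} = 4 i \sqrt{6266}$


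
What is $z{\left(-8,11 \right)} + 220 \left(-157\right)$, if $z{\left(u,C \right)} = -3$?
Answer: $-34543$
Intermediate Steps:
$z{\left(-8,11 \right)} + 220 \left(-157\right) = -3 + 220 \left(-157\right) = -3 - 34540 = -34543$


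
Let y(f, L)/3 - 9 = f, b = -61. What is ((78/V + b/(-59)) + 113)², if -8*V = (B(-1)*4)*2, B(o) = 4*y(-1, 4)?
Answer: 11423548161/891136 ≈ 12819.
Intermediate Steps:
y(f, L) = 27 + 3*f
B(o) = 96 (B(o) = 4*(27 + 3*(-1)) = 4*(27 - 3) = 4*24 = 96)
V = -96 (V = -96*4*2/8 = -48*2 = -⅛*768 = -96)
((78/V + b/(-59)) + 113)² = ((78/(-96) - 61/(-59)) + 113)² = ((78*(-1/96) - 61*(-1/59)) + 113)² = ((-13/16 + 61/59) + 113)² = (209/944 + 113)² = (106881/944)² = 11423548161/891136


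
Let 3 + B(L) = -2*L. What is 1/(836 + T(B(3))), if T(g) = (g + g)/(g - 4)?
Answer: 13/10886 ≈ 0.0011942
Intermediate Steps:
B(L) = -3 - 2*L
T(g) = 2*g/(-4 + g) (T(g) = (2*g)/(-4 + g) = 2*g/(-4 + g))
1/(836 + T(B(3))) = 1/(836 + 2*(-3 - 2*3)/(-4 + (-3 - 2*3))) = 1/(836 + 2*(-3 - 6)/(-4 + (-3 - 6))) = 1/(836 + 2*(-9)/(-4 - 9)) = 1/(836 + 2*(-9)/(-13)) = 1/(836 + 2*(-9)*(-1/13)) = 1/(836 + 18/13) = 1/(10886/13) = 13/10886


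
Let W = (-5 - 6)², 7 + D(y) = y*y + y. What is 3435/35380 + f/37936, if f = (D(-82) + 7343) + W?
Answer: 31456639/67108784 ≈ 0.46874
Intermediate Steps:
D(y) = -7 + y + y² (D(y) = -7 + (y*y + y) = -7 + (y² + y) = -7 + (y + y²) = -7 + y + y²)
W = 121 (W = (-11)² = 121)
f = 14099 (f = ((-7 - 82 + (-82)²) + 7343) + 121 = ((-7 - 82 + 6724) + 7343) + 121 = (6635 + 7343) + 121 = 13978 + 121 = 14099)
3435/35380 + f/37936 = 3435/35380 + 14099/37936 = 3435*(1/35380) + 14099*(1/37936) = 687/7076 + 14099/37936 = 31456639/67108784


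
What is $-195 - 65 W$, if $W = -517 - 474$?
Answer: $64220$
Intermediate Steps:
$W = -991$
$-195 - 65 W = -195 - -64415 = -195 + 64415 = 64220$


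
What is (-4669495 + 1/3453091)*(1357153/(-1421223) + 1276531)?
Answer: -9751017856680853243730480/1635870783431 ≈ -5.9608e+12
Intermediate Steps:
(-4669495 + 1/3453091)*(1357153/(-1421223) + 1276531) = (-4669495 + 1/3453091)*(1357153*(-1/1421223) + 1276531) = -16124191159044*(-1357153/1421223 + 1276531)/3453091 = -16124191159044/3453091*1814233860260/1421223 = -9751017856680853243730480/1635870783431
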